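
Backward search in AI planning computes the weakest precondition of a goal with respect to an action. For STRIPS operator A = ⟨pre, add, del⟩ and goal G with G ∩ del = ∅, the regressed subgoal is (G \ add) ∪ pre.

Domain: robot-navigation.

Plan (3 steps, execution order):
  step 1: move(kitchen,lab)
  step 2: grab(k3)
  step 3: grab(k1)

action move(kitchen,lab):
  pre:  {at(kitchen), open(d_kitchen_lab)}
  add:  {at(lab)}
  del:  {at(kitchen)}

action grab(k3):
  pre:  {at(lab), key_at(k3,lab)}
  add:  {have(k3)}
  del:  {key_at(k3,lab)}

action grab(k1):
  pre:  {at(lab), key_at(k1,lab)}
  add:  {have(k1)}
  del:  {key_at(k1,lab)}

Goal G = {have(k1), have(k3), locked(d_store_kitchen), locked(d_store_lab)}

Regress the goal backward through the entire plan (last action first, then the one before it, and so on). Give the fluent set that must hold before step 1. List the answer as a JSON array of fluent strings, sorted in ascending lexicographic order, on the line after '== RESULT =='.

Regress step by step:
  through step 3 (grab(k1)): drop {have(k1)}, keep {have(k3), locked(d_store_kitchen), locked(d_store_lab)}, require {at(lab), key_at(k1,lab)}
    → {at(lab), have(k3), key_at(k1,lab), locked(d_store_kitchen), locked(d_store_lab)}
  through step 2 (grab(k3)): drop {have(k3)}, keep {at(lab), key_at(k1,lab), locked(d_store_kitchen), locked(d_store_lab)}, require {at(lab), key_at(k3,lab)}
    → {at(lab), key_at(k1,lab), key_at(k3,lab), locked(d_store_kitchen), locked(d_store_lab)}
  through step 1 (move(kitchen,lab)): drop {at(lab)}, keep {key_at(k1,lab), key_at(k3,lab), locked(d_store_kitchen), locked(d_store_lab)}, require {at(kitchen), open(d_kitchen_lab)}
    → {at(kitchen), key_at(k1,lab), key_at(k3,lab), locked(d_store_kitchen), locked(d_store_lab), open(d_kitchen_lab)}

== RESULT ==
["at(kitchen)", "key_at(k1,lab)", "key_at(k3,lab)", "locked(d_store_kitchen)", "locked(d_store_lab)", "open(d_kitchen_lab)"]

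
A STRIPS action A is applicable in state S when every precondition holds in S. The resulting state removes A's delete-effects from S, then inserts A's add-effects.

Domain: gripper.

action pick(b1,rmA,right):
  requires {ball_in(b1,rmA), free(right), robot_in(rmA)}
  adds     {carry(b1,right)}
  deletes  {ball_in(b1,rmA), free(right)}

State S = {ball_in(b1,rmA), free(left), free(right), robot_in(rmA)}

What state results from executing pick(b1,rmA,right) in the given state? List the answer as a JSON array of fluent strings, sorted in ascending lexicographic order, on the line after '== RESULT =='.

Progress:
  pre ⊆ S: {ball_in(b1,rmA), free(right), robot_in(rmA)} ⊆ S  — applicable
  S \ del = {free(left), robot_in(rmA)}
  ∪ add   = {carry(b1,right), free(left), robot_in(rmA)}

== RESULT ==
["carry(b1,right)", "free(left)", "robot_in(rmA)"]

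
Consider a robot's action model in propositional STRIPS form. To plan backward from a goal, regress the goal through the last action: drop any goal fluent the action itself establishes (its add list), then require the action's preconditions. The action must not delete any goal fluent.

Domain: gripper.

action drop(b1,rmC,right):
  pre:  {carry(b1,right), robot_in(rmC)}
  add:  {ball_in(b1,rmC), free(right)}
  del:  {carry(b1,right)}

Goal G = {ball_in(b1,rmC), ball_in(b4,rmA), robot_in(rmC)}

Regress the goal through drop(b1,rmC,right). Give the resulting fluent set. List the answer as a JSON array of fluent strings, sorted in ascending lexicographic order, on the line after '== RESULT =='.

Compute (G \ add) ∪ pre:
  G ∩ del = {}  (empty — regression defined)
  G \ add = {ball_in(b1,rmC), ball_in(b4,rmA), robot_in(rmC)} \ {ball_in(b1,rmC), free(right)} = {ball_in(b4,rmA), robot_in(rmC)}
  ∪ pre   = {ball_in(b4,rmA), robot_in(rmC)} ∪ {carry(b1,right), robot_in(rmC)}
          = {ball_in(b4,rmA), carry(b1,right), robot_in(rmC)}

== RESULT ==
["ball_in(b4,rmA)", "carry(b1,right)", "robot_in(rmC)"]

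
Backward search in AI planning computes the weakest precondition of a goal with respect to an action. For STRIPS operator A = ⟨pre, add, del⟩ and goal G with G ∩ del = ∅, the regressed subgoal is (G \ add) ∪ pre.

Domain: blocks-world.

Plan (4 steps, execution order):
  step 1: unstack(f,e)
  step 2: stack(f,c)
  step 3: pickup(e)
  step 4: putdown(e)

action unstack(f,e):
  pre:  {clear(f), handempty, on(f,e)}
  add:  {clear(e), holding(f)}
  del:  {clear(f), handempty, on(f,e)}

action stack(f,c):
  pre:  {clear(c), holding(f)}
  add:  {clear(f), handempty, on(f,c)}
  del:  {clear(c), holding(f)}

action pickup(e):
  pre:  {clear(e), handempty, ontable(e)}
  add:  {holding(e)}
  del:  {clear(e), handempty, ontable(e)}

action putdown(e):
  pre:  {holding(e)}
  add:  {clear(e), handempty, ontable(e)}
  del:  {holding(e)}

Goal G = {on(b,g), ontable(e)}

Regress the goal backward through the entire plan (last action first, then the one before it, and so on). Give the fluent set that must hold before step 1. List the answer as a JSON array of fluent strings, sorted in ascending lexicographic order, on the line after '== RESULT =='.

Regress step by step:
  through step 4 (putdown(e)): drop {ontable(e)}, keep {on(b,g)}, require {holding(e)}
    → {holding(e), on(b,g)}
  through step 3 (pickup(e)): drop {holding(e)}, keep {on(b,g)}, require {clear(e), handempty, ontable(e)}
    → {clear(e), handempty, on(b,g), ontable(e)}
  through step 2 (stack(f,c)): drop {handempty}, keep {clear(e), on(b,g), ontable(e)}, require {clear(c), holding(f)}
    → {clear(c), clear(e), holding(f), on(b,g), ontable(e)}
  through step 1 (unstack(f,e)): drop {clear(e), holding(f)}, keep {clear(c), on(b,g), ontable(e)}, require {clear(f), handempty, on(f,e)}
    → {clear(c), clear(f), handempty, on(b,g), on(f,e), ontable(e)}

== RESULT ==
["clear(c)", "clear(f)", "handempty", "on(b,g)", "on(f,e)", "ontable(e)"]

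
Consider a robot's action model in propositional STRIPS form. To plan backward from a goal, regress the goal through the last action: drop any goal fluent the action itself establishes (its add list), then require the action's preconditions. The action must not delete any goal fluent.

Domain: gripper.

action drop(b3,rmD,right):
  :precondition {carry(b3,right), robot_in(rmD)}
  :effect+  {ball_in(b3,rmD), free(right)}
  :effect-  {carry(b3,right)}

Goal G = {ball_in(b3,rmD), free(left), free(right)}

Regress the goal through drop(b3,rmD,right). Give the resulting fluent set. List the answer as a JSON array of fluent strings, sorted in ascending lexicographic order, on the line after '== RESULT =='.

Regress:
  G ∩ del = {}  (empty — regression defined)
  G \ add = {ball_in(b3,rmD), free(left), free(right)} \ {ball_in(b3,rmD), free(right)} = {free(left)}
  ∪ pre   = {free(left)} ∪ {carry(b3,right), robot_in(rmD)}
          = {carry(b3,right), free(left), robot_in(rmD)}

== RESULT ==
["carry(b3,right)", "free(left)", "robot_in(rmD)"]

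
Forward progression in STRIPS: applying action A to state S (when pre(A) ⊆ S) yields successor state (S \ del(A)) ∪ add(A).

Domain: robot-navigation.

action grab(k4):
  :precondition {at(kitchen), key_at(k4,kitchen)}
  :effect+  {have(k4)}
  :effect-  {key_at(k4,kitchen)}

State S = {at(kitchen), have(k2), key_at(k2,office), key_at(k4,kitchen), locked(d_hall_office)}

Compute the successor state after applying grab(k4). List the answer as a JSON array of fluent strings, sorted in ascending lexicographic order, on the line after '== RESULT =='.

Progress:
  pre ⊆ S: {at(kitchen), key_at(k4,kitchen)} ⊆ S  — applicable
  S \ del = {at(kitchen), have(k2), key_at(k2,office), locked(d_hall_office)}
  ∪ add   = {at(kitchen), have(k2), have(k4), key_at(k2,office), locked(d_hall_office)}

== RESULT ==
["at(kitchen)", "have(k2)", "have(k4)", "key_at(k2,office)", "locked(d_hall_office)"]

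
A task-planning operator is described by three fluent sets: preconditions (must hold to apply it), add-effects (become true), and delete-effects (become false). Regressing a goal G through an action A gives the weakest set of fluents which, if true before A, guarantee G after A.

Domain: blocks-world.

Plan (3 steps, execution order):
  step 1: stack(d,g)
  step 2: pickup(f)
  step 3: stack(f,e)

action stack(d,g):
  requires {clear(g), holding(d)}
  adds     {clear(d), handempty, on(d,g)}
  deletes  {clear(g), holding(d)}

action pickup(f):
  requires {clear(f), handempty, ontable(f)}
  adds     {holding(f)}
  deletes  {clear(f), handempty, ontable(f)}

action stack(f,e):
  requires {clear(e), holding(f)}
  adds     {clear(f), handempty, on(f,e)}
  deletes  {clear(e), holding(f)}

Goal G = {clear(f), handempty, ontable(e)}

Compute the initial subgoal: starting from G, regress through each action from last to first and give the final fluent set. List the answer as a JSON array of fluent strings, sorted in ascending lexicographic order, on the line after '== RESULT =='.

Work backward from the goal:
  through step 3 (stack(f,e)): drop {clear(f), handempty}, keep {ontable(e)}, require {clear(e), holding(f)}
    → {clear(e), holding(f), ontable(e)}
  through step 2 (pickup(f)): drop {holding(f)}, keep {clear(e), ontable(e)}, require {clear(f), handempty, ontable(f)}
    → {clear(e), clear(f), handempty, ontable(e), ontable(f)}
  through step 1 (stack(d,g)): drop {handempty}, keep {clear(e), clear(f), ontable(e), ontable(f)}, require {clear(g), holding(d)}
    → {clear(e), clear(f), clear(g), holding(d), ontable(e), ontable(f)}

== RESULT ==
["clear(e)", "clear(f)", "clear(g)", "holding(d)", "ontable(e)", "ontable(f)"]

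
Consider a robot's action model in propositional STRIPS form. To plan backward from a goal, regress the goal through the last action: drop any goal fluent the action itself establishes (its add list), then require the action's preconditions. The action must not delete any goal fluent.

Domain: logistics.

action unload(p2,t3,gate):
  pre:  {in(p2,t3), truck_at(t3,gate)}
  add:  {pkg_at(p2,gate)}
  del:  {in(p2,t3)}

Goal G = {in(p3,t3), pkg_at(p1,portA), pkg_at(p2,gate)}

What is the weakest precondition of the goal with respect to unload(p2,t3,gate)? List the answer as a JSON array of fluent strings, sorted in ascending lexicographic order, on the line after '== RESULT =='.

Compute (G \ add) ∪ pre:
  G ∩ del = {}  (empty — regression defined)
  G \ add = {in(p3,t3), pkg_at(p1,portA), pkg_at(p2,gate)} \ {pkg_at(p2,gate)} = {in(p3,t3), pkg_at(p1,portA)}
  ∪ pre   = {in(p3,t3), pkg_at(p1,portA)} ∪ {in(p2,t3), truck_at(t3,gate)}
          = {in(p2,t3), in(p3,t3), pkg_at(p1,portA), truck_at(t3,gate)}

== RESULT ==
["in(p2,t3)", "in(p3,t3)", "pkg_at(p1,portA)", "truck_at(t3,gate)"]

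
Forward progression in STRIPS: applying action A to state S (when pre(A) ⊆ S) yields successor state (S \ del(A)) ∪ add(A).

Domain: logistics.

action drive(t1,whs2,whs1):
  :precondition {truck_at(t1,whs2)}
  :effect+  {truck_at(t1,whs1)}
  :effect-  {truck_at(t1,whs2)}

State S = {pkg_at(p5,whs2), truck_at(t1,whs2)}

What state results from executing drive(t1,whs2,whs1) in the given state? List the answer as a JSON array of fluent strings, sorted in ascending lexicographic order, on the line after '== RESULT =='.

Progress:
  pre ⊆ S: {truck_at(t1,whs2)} ⊆ S  — applicable
  S \ del = {pkg_at(p5,whs2)}
  ∪ add   = {pkg_at(p5,whs2), truck_at(t1,whs1)}

== RESULT ==
["pkg_at(p5,whs2)", "truck_at(t1,whs1)"]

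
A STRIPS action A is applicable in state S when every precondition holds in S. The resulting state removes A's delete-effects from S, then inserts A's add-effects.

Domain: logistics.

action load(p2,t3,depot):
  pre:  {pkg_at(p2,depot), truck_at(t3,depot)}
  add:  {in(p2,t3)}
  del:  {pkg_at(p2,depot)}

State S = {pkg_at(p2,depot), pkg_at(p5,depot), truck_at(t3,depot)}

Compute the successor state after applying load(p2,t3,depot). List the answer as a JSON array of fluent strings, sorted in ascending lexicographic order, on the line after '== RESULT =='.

Compute (S \ del) ∪ add:
  pre ⊆ S: {pkg_at(p2,depot), truck_at(t3,depot)} ⊆ S  — applicable
  S \ del = {pkg_at(p5,depot), truck_at(t3,depot)}
  ∪ add   = {in(p2,t3), pkg_at(p5,depot), truck_at(t3,depot)}

== RESULT ==
["in(p2,t3)", "pkg_at(p5,depot)", "truck_at(t3,depot)"]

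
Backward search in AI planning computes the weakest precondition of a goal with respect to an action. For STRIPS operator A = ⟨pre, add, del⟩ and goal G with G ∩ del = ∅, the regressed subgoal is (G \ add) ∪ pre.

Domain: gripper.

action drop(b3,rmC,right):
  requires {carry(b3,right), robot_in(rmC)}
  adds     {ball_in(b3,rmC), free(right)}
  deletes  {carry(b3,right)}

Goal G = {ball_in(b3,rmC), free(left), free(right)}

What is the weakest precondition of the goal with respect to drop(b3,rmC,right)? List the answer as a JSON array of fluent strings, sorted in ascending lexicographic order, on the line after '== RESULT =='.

Regress:
  G ∩ del = {}  (empty — regression defined)
  G \ add = {ball_in(b3,rmC), free(left), free(right)} \ {ball_in(b3,rmC), free(right)} = {free(left)}
  ∪ pre   = {free(left)} ∪ {carry(b3,right), robot_in(rmC)}
          = {carry(b3,right), free(left), robot_in(rmC)}

== RESULT ==
["carry(b3,right)", "free(left)", "robot_in(rmC)"]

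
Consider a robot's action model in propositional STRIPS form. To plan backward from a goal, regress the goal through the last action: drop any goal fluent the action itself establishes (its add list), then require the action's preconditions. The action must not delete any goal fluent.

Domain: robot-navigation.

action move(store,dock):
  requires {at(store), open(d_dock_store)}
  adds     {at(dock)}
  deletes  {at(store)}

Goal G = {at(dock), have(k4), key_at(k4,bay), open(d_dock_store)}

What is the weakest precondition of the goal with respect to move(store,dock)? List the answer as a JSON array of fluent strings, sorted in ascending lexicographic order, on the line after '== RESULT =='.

Compute (G \ add) ∪ pre:
  G ∩ del = {}  (empty — regression defined)
  G \ add = {at(dock), have(k4), key_at(k4,bay), open(d_dock_store)} \ {at(dock)} = {have(k4), key_at(k4,bay), open(d_dock_store)}
  ∪ pre   = {have(k4), key_at(k4,bay), open(d_dock_store)} ∪ {at(store), open(d_dock_store)}
          = {at(store), have(k4), key_at(k4,bay), open(d_dock_store)}

== RESULT ==
["at(store)", "have(k4)", "key_at(k4,bay)", "open(d_dock_store)"]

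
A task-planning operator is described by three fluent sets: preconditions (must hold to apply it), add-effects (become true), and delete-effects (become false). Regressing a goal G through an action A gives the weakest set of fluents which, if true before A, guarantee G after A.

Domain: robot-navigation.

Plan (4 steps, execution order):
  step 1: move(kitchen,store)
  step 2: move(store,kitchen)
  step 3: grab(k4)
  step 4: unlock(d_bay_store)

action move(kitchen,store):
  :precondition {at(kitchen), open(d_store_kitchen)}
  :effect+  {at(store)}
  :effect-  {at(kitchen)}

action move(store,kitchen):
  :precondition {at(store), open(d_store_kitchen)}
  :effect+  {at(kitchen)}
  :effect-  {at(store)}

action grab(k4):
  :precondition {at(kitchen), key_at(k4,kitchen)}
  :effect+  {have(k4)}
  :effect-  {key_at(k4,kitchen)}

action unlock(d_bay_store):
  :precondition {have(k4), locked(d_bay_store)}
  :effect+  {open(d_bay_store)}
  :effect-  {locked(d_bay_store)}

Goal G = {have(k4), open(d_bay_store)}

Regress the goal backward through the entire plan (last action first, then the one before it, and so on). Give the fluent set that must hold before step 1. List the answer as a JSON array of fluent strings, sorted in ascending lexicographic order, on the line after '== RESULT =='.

Regress step by step:
  through step 4 (unlock(d_bay_store)): drop {open(d_bay_store)}, keep {have(k4)}, require {have(k4), locked(d_bay_store)}
    → {have(k4), locked(d_bay_store)}
  through step 3 (grab(k4)): drop {have(k4)}, keep {locked(d_bay_store)}, require {at(kitchen), key_at(k4,kitchen)}
    → {at(kitchen), key_at(k4,kitchen), locked(d_bay_store)}
  through step 2 (move(store,kitchen)): drop {at(kitchen)}, keep {key_at(k4,kitchen), locked(d_bay_store)}, require {at(store), open(d_store_kitchen)}
    → {at(store), key_at(k4,kitchen), locked(d_bay_store), open(d_store_kitchen)}
  through step 1 (move(kitchen,store)): drop {at(store)}, keep {key_at(k4,kitchen), locked(d_bay_store), open(d_store_kitchen)}, require {at(kitchen), open(d_store_kitchen)}
    → {at(kitchen), key_at(k4,kitchen), locked(d_bay_store), open(d_store_kitchen)}

== RESULT ==
["at(kitchen)", "key_at(k4,kitchen)", "locked(d_bay_store)", "open(d_store_kitchen)"]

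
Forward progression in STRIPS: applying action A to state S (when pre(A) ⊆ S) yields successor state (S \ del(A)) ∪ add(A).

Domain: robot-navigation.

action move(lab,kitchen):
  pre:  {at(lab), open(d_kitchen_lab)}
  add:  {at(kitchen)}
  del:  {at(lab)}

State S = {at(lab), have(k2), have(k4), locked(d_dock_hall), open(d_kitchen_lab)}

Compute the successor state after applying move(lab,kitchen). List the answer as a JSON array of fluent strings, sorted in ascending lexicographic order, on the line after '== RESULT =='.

Compute (S \ del) ∪ add:
  pre ⊆ S: {at(lab), open(d_kitchen_lab)} ⊆ S  — applicable
  S \ del = {have(k2), have(k4), locked(d_dock_hall), open(d_kitchen_lab)}
  ∪ add   = {at(kitchen), have(k2), have(k4), locked(d_dock_hall), open(d_kitchen_lab)}

== RESULT ==
["at(kitchen)", "have(k2)", "have(k4)", "locked(d_dock_hall)", "open(d_kitchen_lab)"]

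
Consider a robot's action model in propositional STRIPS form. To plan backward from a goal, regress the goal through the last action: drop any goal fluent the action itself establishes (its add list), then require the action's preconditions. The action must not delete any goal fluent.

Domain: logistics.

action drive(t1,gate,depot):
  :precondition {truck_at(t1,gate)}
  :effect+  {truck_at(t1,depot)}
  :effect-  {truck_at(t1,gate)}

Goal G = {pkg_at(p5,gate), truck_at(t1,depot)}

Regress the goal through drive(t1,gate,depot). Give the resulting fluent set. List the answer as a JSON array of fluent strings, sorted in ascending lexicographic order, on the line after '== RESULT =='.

Compute (G \ add) ∪ pre:
  G ∩ del = {}  (empty — regression defined)
  G \ add = {pkg_at(p5,gate), truck_at(t1,depot)} \ {truck_at(t1,depot)} = {pkg_at(p5,gate)}
  ∪ pre   = {pkg_at(p5,gate)} ∪ {truck_at(t1,gate)}
          = {pkg_at(p5,gate), truck_at(t1,gate)}

== RESULT ==
["pkg_at(p5,gate)", "truck_at(t1,gate)"]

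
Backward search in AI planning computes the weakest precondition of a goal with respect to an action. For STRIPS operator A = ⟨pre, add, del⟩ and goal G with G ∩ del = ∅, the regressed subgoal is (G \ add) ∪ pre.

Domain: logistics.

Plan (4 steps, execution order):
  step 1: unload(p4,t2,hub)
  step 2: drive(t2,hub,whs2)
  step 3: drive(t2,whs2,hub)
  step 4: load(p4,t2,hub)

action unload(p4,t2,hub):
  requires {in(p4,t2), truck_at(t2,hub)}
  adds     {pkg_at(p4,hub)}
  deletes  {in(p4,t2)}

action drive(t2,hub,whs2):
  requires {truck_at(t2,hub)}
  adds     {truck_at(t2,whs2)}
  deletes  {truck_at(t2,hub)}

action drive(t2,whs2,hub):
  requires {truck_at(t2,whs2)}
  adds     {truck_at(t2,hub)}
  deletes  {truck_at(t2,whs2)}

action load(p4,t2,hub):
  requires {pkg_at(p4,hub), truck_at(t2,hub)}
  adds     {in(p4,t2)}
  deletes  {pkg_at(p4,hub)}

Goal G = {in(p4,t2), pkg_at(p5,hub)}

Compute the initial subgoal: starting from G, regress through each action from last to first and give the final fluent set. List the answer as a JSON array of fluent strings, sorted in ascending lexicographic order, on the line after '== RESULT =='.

Regress step by step:
  through step 4 (load(p4,t2,hub)): drop {in(p4,t2)}, keep {pkg_at(p5,hub)}, require {pkg_at(p4,hub), truck_at(t2,hub)}
    → {pkg_at(p4,hub), pkg_at(p5,hub), truck_at(t2,hub)}
  through step 3 (drive(t2,whs2,hub)): drop {truck_at(t2,hub)}, keep {pkg_at(p4,hub), pkg_at(p5,hub)}, require {truck_at(t2,whs2)}
    → {pkg_at(p4,hub), pkg_at(p5,hub), truck_at(t2,whs2)}
  through step 2 (drive(t2,hub,whs2)): drop {truck_at(t2,whs2)}, keep {pkg_at(p4,hub), pkg_at(p5,hub)}, require {truck_at(t2,hub)}
    → {pkg_at(p4,hub), pkg_at(p5,hub), truck_at(t2,hub)}
  through step 1 (unload(p4,t2,hub)): drop {pkg_at(p4,hub)}, keep {pkg_at(p5,hub), truck_at(t2,hub)}, require {in(p4,t2), truck_at(t2,hub)}
    → {in(p4,t2), pkg_at(p5,hub), truck_at(t2,hub)}

== RESULT ==
["in(p4,t2)", "pkg_at(p5,hub)", "truck_at(t2,hub)"]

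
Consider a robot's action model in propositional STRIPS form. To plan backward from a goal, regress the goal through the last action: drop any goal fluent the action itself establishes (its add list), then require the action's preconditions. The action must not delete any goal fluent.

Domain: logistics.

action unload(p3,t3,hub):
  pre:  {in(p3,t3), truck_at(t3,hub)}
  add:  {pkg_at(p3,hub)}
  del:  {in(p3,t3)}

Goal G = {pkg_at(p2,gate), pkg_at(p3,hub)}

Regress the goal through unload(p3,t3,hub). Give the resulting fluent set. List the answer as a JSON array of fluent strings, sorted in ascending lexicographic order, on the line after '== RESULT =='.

Regress:
  G ∩ del = {}  (empty — regression defined)
  G \ add = {pkg_at(p2,gate), pkg_at(p3,hub)} \ {pkg_at(p3,hub)} = {pkg_at(p2,gate)}
  ∪ pre   = {pkg_at(p2,gate)} ∪ {in(p3,t3), truck_at(t3,hub)}
          = {in(p3,t3), pkg_at(p2,gate), truck_at(t3,hub)}

== RESULT ==
["in(p3,t3)", "pkg_at(p2,gate)", "truck_at(t3,hub)"]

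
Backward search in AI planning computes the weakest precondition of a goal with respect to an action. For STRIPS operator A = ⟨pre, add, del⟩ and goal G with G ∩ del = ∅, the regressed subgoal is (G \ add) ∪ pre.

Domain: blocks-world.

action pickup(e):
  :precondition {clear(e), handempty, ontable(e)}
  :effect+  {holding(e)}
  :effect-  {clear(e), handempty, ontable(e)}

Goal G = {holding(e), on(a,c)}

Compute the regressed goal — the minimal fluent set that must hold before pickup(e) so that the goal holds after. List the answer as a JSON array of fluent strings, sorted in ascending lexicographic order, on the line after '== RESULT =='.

Regress:
  G ∩ del = {}  (empty — regression defined)
  G \ add = {holding(e), on(a,c)} \ {holding(e)} = {on(a,c)}
  ∪ pre   = {on(a,c)} ∪ {clear(e), handempty, ontable(e)}
          = {clear(e), handempty, on(a,c), ontable(e)}

== RESULT ==
["clear(e)", "handempty", "on(a,c)", "ontable(e)"]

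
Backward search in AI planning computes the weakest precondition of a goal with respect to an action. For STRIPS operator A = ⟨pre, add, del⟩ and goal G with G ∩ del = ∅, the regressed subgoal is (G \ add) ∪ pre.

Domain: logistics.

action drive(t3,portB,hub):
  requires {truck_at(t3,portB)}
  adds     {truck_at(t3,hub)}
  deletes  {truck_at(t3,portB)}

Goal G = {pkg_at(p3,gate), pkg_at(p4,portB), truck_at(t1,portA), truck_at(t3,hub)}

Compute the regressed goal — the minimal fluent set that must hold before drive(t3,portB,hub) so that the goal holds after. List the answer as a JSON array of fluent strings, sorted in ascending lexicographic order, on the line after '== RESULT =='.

Compute (G \ add) ∪ pre:
  G ∩ del = {}  (empty — regression defined)
  G \ add = {pkg_at(p3,gate), pkg_at(p4,portB), truck_at(t1,portA), truck_at(t3,hub)} \ {truck_at(t3,hub)} = {pkg_at(p3,gate), pkg_at(p4,portB), truck_at(t1,portA)}
  ∪ pre   = {pkg_at(p3,gate), pkg_at(p4,portB), truck_at(t1,portA)} ∪ {truck_at(t3,portB)}
          = {pkg_at(p3,gate), pkg_at(p4,portB), truck_at(t1,portA), truck_at(t3,portB)}

== RESULT ==
["pkg_at(p3,gate)", "pkg_at(p4,portB)", "truck_at(t1,portA)", "truck_at(t3,portB)"]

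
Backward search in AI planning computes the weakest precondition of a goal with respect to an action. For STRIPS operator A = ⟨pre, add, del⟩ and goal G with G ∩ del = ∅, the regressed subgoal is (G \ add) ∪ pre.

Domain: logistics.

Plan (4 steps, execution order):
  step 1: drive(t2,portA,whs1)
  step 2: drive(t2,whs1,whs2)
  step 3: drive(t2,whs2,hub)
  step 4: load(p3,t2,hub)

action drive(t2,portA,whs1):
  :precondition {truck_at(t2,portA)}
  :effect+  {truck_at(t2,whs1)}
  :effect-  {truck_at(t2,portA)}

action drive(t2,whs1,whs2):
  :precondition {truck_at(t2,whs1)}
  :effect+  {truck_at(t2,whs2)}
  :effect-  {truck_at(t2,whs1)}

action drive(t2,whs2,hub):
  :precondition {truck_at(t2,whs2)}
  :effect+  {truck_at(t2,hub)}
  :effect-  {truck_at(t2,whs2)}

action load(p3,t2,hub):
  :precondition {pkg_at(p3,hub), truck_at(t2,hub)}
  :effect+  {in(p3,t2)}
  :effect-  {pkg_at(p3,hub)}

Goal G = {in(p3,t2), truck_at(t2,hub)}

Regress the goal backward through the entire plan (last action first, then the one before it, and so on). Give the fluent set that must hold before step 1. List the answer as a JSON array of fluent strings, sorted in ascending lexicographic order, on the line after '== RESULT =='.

Regress step by step:
  through step 4 (load(p3,t2,hub)): drop {in(p3,t2)}, keep {truck_at(t2,hub)}, require {pkg_at(p3,hub), truck_at(t2,hub)}
    → {pkg_at(p3,hub), truck_at(t2,hub)}
  through step 3 (drive(t2,whs2,hub)): drop {truck_at(t2,hub)}, keep {pkg_at(p3,hub)}, require {truck_at(t2,whs2)}
    → {pkg_at(p3,hub), truck_at(t2,whs2)}
  through step 2 (drive(t2,whs1,whs2)): drop {truck_at(t2,whs2)}, keep {pkg_at(p3,hub)}, require {truck_at(t2,whs1)}
    → {pkg_at(p3,hub), truck_at(t2,whs1)}
  through step 1 (drive(t2,portA,whs1)): drop {truck_at(t2,whs1)}, keep {pkg_at(p3,hub)}, require {truck_at(t2,portA)}
    → {pkg_at(p3,hub), truck_at(t2,portA)}

== RESULT ==
["pkg_at(p3,hub)", "truck_at(t2,portA)"]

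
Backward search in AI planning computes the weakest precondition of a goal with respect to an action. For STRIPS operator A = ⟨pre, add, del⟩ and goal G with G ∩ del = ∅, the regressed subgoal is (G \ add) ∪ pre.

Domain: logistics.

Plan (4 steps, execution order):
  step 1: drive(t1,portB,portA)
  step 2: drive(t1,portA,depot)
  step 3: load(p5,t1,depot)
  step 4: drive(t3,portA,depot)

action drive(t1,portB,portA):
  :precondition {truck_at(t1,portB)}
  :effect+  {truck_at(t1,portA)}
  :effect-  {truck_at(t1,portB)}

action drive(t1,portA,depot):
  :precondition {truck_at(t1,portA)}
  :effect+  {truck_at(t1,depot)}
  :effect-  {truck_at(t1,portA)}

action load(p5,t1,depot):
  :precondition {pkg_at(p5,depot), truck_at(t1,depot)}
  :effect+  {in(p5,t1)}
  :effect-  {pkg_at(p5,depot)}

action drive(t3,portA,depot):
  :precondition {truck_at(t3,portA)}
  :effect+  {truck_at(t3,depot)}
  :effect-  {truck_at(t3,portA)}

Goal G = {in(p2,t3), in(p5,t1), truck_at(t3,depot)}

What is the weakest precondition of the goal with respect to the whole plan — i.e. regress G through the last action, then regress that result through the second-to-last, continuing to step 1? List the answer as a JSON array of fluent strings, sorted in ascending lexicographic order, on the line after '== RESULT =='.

Regress step by step:
  through step 4 (drive(t3,portA,depot)): drop {truck_at(t3,depot)}, keep {in(p2,t3), in(p5,t1)}, require {truck_at(t3,portA)}
    → {in(p2,t3), in(p5,t1), truck_at(t3,portA)}
  through step 3 (load(p5,t1,depot)): drop {in(p5,t1)}, keep {in(p2,t3), truck_at(t3,portA)}, require {pkg_at(p5,depot), truck_at(t1,depot)}
    → {in(p2,t3), pkg_at(p5,depot), truck_at(t1,depot), truck_at(t3,portA)}
  through step 2 (drive(t1,portA,depot)): drop {truck_at(t1,depot)}, keep {in(p2,t3), pkg_at(p5,depot), truck_at(t3,portA)}, require {truck_at(t1,portA)}
    → {in(p2,t3), pkg_at(p5,depot), truck_at(t1,portA), truck_at(t3,portA)}
  through step 1 (drive(t1,portB,portA)): drop {truck_at(t1,portA)}, keep {in(p2,t3), pkg_at(p5,depot), truck_at(t3,portA)}, require {truck_at(t1,portB)}
    → {in(p2,t3), pkg_at(p5,depot), truck_at(t1,portB), truck_at(t3,portA)}

== RESULT ==
["in(p2,t3)", "pkg_at(p5,depot)", "truck_at(t1,portB)", "truck_at(t3,portA)"]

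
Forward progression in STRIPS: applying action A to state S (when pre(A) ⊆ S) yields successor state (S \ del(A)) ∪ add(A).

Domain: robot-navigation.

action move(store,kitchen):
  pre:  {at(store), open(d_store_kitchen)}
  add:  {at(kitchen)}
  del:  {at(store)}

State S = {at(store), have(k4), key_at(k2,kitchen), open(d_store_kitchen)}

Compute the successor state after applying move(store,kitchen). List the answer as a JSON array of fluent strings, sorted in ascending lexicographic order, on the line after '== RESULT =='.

Progress:
  pre ⊆ S: {at(store), open(d_store_kitchen)} ⊆ S  — applicable
  S \ del = {have(k4), key_at(k2,kitchen), open(d_store_kitchen)}
  ∪ add   = {at(kitchen), have(k4), key_at(k2,kitchen), open(d_store_kitchen)}

== RESULT ==
["at(kitchen)", "have(k4)", "key_at(k2,kitchen)", "open(d_store_kitchen)"]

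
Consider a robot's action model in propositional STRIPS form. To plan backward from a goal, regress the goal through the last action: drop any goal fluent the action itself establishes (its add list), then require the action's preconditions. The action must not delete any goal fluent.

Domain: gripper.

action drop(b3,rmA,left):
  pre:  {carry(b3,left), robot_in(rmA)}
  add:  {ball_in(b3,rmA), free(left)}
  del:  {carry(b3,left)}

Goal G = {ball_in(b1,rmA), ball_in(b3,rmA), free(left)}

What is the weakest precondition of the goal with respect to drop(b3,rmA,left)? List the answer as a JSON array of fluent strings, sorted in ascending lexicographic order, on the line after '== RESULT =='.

Compute (G \ add) ∪ pre:
  G ∩ del = {}  (empty — regression defined)
  G \ add = {ball_in(b1,rmA), ball_in(b3,rmA), free(left)} \ {ball_in(b3,rmA), free(left)} = {ball_in(b1,rmA)}
  ∪ pre   = {ball_in(b1,rmA)} ∪ {carry(b3,left), robot_in(rmA)}
          = {ball_in(b1,rmA), carry(b3,left), robot_in(rmA)}

== RESULT ==
["ball_in(b1,rmA)", "carry(b3,left)", "robot_in(rmA)"]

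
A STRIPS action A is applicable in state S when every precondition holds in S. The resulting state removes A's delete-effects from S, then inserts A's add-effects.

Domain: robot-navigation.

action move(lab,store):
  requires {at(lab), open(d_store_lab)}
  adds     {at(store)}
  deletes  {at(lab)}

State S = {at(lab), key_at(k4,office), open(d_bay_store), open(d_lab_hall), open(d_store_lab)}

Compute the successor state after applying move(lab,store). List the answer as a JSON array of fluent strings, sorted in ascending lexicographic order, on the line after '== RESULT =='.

Progress:
  pre ⊆ S: {at(lab), open(d_store_lab)} ⊆ S  — applicable
  S \ del = {key_at(k4,office), open(d_bay_store), open(d_lab_hall), open(d_store_lab)}
  ∪ add   = {at(store), key_at(k4,office), open(d_bay_store), open(d_lab_hall), open(d_store_lab)}

== RESULT ==
["at(store)", "key_at(k4,office)", "open(d_bay_store)", "open(d_lab_hall)", "open(d_store_lab)"]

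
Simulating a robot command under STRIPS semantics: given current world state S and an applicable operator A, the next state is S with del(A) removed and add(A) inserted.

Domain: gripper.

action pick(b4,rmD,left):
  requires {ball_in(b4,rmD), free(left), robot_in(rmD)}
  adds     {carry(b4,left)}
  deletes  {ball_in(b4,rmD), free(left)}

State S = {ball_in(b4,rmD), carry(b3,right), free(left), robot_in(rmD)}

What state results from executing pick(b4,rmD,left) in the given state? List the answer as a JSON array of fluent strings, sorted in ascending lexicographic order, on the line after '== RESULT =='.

Progress:
  pre ⊆ S: {ball_in(b4,rmD), free(left), robot_in(rmD)} ⊆ S  — applicable
  S \ del = {carry(b3,right), robot_in(rmD)}
  ∪ add   = {carry(b3,right), carry(b4,left), robot_in(rmD)}

== RESULT ==
["carry(b3,right)", "carry(b4,left)", "robot_in(rmD)"]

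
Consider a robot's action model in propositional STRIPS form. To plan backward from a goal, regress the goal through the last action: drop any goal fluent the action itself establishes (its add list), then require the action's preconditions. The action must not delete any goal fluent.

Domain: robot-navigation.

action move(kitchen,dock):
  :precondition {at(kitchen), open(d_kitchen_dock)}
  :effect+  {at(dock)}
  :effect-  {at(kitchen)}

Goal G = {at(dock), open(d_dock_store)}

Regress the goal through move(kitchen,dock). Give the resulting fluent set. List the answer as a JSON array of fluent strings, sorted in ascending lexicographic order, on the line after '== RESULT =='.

Regress:
  G ∩ del = {}  (empty — regression defined)
  G \ add = {at(dock), open(d_dock_store)} \ {at(dock)} = {open(d_dock_store)}
  ∪ pre   = {open(d_dock_store)} ∪ {at(kitchen), open(d_kitchen_dock)}
          = {at(kitchen), open(d_dock_store), open(d_kitchen_dock)}

== RESULT ==
["at(kitchen)", "open(d_dock_store)", "open(d_kitchen_dock)"]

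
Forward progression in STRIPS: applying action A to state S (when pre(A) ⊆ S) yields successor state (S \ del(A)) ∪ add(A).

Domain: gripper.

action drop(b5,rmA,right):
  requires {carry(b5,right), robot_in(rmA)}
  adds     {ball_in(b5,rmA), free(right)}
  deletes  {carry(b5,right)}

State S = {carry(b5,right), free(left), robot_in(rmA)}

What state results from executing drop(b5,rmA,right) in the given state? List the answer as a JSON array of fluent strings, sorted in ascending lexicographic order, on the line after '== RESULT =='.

Progress:
  pre ⊆ S: {carry(b5,right), robot_in(rmA)} ⊆ S  — applicable
  S \ del = {free(left), robot_in(rmA)}
  ∪ add   = {ball_in(b5,rmA), free(left), free(right), robot_in(rmA)}

== RESULT ==
["ball_in(b5,rmA)", "free(left)", "free(right)", "robot_in(rmA)"]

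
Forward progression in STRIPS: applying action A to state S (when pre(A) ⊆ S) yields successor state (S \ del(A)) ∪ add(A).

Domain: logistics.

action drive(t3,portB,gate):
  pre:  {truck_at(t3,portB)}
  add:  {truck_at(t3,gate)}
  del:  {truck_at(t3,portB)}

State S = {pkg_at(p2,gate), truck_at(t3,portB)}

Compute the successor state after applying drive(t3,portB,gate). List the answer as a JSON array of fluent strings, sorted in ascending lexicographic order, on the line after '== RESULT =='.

Progress:
  pre ⊆ S: {truck_at(t3,portB)} ⊆ S  — applicable
  S \ del = {pkg_at(p2,gate)}
  ∪ add   = {pkg_at(p2,gate), truck_at(t3,gate)}

== RESULT ==
["pkg_at(p2,gate)", "truck_at(t3,gate)"]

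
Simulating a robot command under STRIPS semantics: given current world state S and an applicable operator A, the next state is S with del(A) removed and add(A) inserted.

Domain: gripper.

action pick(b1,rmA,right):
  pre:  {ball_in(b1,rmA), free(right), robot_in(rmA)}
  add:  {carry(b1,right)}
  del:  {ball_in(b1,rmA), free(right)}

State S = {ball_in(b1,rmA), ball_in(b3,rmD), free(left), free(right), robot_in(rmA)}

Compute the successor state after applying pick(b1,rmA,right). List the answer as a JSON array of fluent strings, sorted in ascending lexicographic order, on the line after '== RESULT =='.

Progress:
  pre ⊆ S: {ball_in(b1,rmA), free(right), robot_in(rmA)} ⊆ S  — applicable
  S \ del = {ball_in(b3,rmD), free(left), robot_in(rmA)}
  ∪ add   = {ball_in(b3,rmD), carry(b1,right), free(left), robot_in(rmA)}

== RESULT ==
["ball_in(b3,rmD)", "carry(b1,right)", "free(left)", "robot_in(rmA)"]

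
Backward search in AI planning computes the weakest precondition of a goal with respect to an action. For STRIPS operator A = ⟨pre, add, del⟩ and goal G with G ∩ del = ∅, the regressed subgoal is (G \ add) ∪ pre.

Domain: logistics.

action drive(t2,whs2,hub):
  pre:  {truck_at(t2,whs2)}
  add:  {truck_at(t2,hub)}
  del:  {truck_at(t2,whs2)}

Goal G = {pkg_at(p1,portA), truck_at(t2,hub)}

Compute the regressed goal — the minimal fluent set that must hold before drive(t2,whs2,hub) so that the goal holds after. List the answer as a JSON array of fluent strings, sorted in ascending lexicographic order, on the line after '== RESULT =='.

Regress:
  G ∩ del = {}  (empty — regression defined)
  G \ add = {pkg_at(p1,portA), truck_at(t2,hub)} \ {truck_at(t2,hub)} = {pkg_at(p1,portA)}
  ∪ pre   = {pkg_at(p1,portA)} ∪ {truck_at(t2,whs2)}
          = {pkg_at(p1,portA), truck_at(t2,whs2)}

== RESULT ==
["pkg_at(p1,portA)", "truck_at(t2,whs2)"]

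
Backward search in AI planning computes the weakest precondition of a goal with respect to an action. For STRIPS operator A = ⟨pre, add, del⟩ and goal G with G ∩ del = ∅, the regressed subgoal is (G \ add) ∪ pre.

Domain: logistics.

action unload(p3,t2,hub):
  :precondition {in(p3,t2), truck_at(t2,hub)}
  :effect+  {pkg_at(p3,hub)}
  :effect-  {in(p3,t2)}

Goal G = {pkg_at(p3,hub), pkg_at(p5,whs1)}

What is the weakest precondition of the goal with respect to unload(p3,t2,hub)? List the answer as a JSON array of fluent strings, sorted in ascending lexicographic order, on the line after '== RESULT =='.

Regress:
  G ∩ del = {}  (empty — regression defined)
  G \ add = {pkg_at(p3,hub), pkg_at(p5,whs1)} \ {pkg_at(p3,hub)} = {pkg_at(p5,whs1)}
  ∪ pre   = {pkg_at(p5,whs1)} ∪ {in(p3,t2), truck_at(t2,hub)}
          = {in(p3,t2), pkg_at(p5,whs1), truck_at(t2,hub)}

== RESULT ==
["in(p3,t2)", "pkg_at(p5,whs1)", "truck_at(t2,hub)"]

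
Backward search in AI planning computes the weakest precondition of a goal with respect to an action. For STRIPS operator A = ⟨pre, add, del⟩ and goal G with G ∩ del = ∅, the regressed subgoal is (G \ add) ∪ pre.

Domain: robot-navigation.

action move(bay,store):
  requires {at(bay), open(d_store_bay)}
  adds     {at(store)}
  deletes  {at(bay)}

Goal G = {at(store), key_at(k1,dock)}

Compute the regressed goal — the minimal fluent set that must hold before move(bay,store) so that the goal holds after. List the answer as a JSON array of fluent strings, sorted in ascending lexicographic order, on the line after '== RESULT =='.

Compute (G \ add) ∪ pre:
  G ∩ del = {}  (empty — regression defined)
  G \ add = {at(store), key_at(k1,dock)} \ {at(store)} = {key_at(k1,dock)}
  ∪ pre   = {key_at(k1,dock)} ∪ {at(bay), open(d_store_bay)}
          = {at(bay), key_at(k1,dock), open(d_store_bay)}

== RESULT ==
["at(bay)", "key_at(k1,dock)", "open(d_store_bay)"]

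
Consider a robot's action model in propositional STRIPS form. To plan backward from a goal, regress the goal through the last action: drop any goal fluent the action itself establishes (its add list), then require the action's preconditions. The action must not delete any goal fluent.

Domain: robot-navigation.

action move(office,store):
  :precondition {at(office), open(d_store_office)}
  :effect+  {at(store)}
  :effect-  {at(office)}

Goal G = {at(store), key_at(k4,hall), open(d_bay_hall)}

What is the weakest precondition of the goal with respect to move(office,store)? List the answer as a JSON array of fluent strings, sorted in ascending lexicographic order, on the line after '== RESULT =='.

Compute (G \ add) ∪ pre:
  G ∩ del = {}  (empty — regression defined)
  G \ add = {at(store), key_at(k4,hall), open(d_bay_hall)} \ {at(store)} = {key_at(k4,hall), open(d_bay_hall)}
  ∪ pre   = {key_at(k4,hall), open(d_bay_hall)} ∪ {at(office), open(d_store_office)}
          = {at(office), key_at(k4,hall), open(d_bay_hall), open(d_store_office)}

== RESULT ==
["at(office)", "key_at(k4,hall)", "open(d_bay_hall)", "open(d_store_office)"]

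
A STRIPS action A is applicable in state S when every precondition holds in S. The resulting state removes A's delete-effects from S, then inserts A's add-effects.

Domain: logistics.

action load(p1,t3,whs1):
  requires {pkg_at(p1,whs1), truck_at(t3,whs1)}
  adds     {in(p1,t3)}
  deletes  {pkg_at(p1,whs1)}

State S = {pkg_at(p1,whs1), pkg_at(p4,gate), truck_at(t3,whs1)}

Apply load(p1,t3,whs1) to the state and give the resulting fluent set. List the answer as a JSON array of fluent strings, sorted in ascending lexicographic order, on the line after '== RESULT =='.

Compute (S \ del) ∪ add:
  pre ⊆ S: {pkg_at(p1,whs1), truck_at(t3,whs1)} ⊆ S  — applicable
  S \ del = {pkg_at(p4,gate), truck_at(t3,whs1)}
  ∪ add   = {in(p1,t3), pkg_at(p4,gate), truck_at(t3,whs1)}

== RESULT ==
["in(p1,t3)", "pkg_at(p4,gate)", "truck_at(t3,whs1)"]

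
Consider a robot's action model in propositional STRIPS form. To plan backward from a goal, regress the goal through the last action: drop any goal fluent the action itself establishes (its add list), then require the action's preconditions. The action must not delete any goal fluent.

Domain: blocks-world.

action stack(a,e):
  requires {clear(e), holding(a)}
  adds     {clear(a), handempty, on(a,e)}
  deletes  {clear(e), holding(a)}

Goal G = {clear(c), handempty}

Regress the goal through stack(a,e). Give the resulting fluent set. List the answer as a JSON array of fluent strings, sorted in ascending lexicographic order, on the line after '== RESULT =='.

Regress:
  G ∩ del = {}  (empty — regression defined)
  G \ add = {clear(c), handempty} \ {clear(a), handempty, on(a,e)} = {clear(c)}
  ∪ pre   = {clear(c)} ∪ {clear(e), holding(a)}
          = {clear(c), clear(e), holding(a)}

== RESULT ==
["clear(c)", "clear(e)", "holding(a)"]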